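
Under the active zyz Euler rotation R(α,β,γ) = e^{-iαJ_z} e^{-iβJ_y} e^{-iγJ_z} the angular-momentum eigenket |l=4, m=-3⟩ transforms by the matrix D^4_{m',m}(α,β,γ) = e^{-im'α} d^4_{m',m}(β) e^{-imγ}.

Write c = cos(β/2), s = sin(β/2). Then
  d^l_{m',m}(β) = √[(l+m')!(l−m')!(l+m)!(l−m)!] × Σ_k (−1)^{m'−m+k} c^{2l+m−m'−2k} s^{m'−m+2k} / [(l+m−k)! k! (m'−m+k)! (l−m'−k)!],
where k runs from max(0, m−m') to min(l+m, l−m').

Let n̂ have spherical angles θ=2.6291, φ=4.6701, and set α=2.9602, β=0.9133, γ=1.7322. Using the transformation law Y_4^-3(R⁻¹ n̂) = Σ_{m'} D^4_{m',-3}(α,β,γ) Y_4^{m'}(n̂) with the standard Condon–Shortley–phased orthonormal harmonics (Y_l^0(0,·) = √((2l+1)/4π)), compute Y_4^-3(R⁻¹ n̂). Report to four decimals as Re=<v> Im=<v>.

Re=0.3870 Im=0.0491

Need the full column D^4_{m',-3} for m'=−4..4 at α=2.9602, β=0.9133, γ=1.7322.
cos(β/2)=0.897535, sin(β/2)=0.440944
d^4_{-4,-3}: single k=1 term ⇒ +0.585177;  D = -0.139871-0.568215i
d^4_{-3,-3}: k∈[0..1] ⇒ +0.421124 -0.711495 = -0.290371;  D = -0.017402-0.289849i
d^4_{-2,-3}: k∈[0..1] ⇒ -0.774116 +0.560520 = -0.213596;  D = -0.025872+0.212023i
d^4_{-1,-3}: k∈[0..1] ⇒ +0.806760 -0.324532 = +0.482228;  D = -0.143806+0.460287i
d^4_{0,-3}: k∈[0..1] ⇒ -0.590840 +0.142605 = -0.448235;  D = -0.208658+0.396707i
d^4_{1,-3}: k∈[0..1] ⇒ +0.324532 -0.046997 = +0.277534;  D = -0.171387+0.218293i
d^4_{2,-3}: k∈[0..1] ⇒ -0.135287 +0.010884 = -0.124403;  D = -0.093214+0.082384i
d^4_{3,-3}: k∈[0..1] ⇒ +0.041448 -0.001429 = +0.040019;  D = -0.034275+0.020658i
d^4_{4,-3}: single k=0 term ⇒ -0.008228;  D = -0.007697+0.002906i
Y_4^{m'}(θ=2.6291,φ=4.6701) and Σ D·Y over m':
  (-0.1399-0.5682i)·(+0.0252+0.0043i)  (-0.0174-0.2898i)·(-0.0163+0.1276i)  (-0.0259+0.2120i)·(-0.3460-0.0293i)  (-0.1438+0.4603i)·(+0.0198-0.4680i)  (-0.2087+0.3967i)·(+0.0429+0.0000i)  (-0.1714+0.2183i)·(-0.0198-0.4680i)  (-0.0932+0.0824i)·(-0.3460+0.0293i)  (-0.0343+0.0207i)·(+0.0163+0.1276i)  (-0.0077+0.0029i)·(+0.0252-0.0043i)
Y_4^-3(R⁻¹ n̂) = +0.386979+0.049126i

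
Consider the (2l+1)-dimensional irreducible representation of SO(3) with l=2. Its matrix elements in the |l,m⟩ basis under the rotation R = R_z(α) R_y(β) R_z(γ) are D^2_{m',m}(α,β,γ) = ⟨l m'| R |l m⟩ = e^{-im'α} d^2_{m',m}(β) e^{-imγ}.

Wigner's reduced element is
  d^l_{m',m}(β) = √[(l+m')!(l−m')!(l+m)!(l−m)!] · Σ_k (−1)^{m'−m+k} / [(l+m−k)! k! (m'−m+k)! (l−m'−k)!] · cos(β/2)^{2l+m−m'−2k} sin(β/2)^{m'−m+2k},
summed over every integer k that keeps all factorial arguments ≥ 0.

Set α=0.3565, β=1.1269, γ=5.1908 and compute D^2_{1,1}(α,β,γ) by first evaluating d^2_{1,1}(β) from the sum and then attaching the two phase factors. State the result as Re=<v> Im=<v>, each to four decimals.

Split into d^2_{1,1}(β=1.1269) × two z-phases.
c=cos(1.1269/2)=0.845417, s=sin(1.1269/2)=0.534106; N=√[6·1·6·1]=6.000000
The bounds max(0,m−m')=0 and min(l+m,l−m')=1 give 2 terms
  k=0: (−1)^0·6.0000/(6)·0.8454^4·0.5341^0 = +0.510840
  k=1: (−1)^1·6.0000/(2)·0.8454^2·0.5341^2 = -0.611672
d^2_{1,1}(1.1269) = +0.510840 -0.611672 = -0.100832
Phases: e^{-i·(1)·0.3565}=+0.937124-0.348996i, e^{-i·(1)·5.1908}=+0.460369+0.887728i ⇒ D=-0.074741-0.067683i

Re=-0.0747 Im=-0.0677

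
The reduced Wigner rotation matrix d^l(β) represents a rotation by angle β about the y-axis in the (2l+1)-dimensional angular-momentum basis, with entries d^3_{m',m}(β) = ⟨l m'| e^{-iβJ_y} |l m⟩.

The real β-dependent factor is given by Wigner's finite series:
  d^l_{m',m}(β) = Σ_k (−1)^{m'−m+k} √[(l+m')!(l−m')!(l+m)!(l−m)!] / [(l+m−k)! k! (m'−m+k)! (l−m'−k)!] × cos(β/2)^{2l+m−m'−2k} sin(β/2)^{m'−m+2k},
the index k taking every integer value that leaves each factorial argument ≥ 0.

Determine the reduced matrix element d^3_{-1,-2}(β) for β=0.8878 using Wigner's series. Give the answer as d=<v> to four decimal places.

d=-0.4468

d^3_{-1,-2}(β=0.8878) via Wigner's sum:
With c≡cos(β/2)=0.903084 and s≡sin(β/2)=0.429465, N=[2·24·1·120]^{1/2}=75.894664
The bounds max(0,m−m')=0 and min(l+m,l−m')=1 give 2 terms
  k=0: (−1)^1·75.8947/(24)·0.9031^5·0.4295^1 = -0.815769
  k=1: (−1)^2·75.8947/(12)·0.9031^3·0.4295^3 = +0.368975
d^3_{-1,-2}(0.8878) = -0.815769 +0.368975 = -0.446795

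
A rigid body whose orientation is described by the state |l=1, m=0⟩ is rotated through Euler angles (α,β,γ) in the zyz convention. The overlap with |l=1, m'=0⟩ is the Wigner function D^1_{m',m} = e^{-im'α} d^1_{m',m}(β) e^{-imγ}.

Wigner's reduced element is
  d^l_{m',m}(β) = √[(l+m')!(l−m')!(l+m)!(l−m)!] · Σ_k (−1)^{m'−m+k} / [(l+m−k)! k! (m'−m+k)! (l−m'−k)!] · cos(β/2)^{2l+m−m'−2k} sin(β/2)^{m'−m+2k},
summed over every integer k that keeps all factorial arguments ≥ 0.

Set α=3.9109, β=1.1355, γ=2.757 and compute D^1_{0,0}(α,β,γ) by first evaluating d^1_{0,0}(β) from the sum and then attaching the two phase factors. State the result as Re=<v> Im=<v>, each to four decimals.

Split into d^1_{0,0}(β=1.1355) × two z-phases.
c=cos(1.1355/2)=0.843113, s=sin(1.1355/2)=0.537736; N=√[1·1·1·1]=1.000000
The bounds max(0,m−m')=0 and min(l+m,l−m')=1 give 2 terms
  k=0: (−1)^0·1.0000/(1)·0.8431^2·0.5377^0 = +0.710840
  k=1: (−1)^1·1.0000/(1)·0.8431^0·0.5377^2 = -0.289160
d^1_{0,0}(1.1355) = +0.710840 -0.289160 = +0.421679
Phases: e^{-i·(0)·3.9109}=+1.000000+0.000000i, e^{-i·(0)·2.757}=+1.000000+0.000000i ⇒ D=+0.421679+0.000000i

Re=0.4217 Im=0.0000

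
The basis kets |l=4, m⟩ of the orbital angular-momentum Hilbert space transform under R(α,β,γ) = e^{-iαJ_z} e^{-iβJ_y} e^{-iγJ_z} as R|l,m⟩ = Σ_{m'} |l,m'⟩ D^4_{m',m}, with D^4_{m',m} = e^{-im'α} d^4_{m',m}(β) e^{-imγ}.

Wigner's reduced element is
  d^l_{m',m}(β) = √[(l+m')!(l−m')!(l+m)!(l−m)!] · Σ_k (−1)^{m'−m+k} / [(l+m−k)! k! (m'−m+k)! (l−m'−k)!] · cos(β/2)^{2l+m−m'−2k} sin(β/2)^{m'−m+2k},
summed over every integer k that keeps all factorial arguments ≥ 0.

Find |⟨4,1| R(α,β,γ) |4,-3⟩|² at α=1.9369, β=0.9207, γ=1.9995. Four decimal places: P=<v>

P=0.0801

D^4_{1,-3}(1.9369,0.9207,1.9995) = e^{-i·1·1.9369}·d^4_{1,-3}(0.9207)·e^{-i·-3·1.9995}. Compute d first:
c=cos(0.9207/2)=0.895897, s=sin(0.9207/2)=0.444262; N=√[120·6·1·5040]=1904.940944
k: max(0,(-3)−(1))=0 … min(4+(-3),4−(1))=1
  k=0: (−1)^4·1904.9409/(144)·0.8959^4·0.4443^4 = +0.331976
  k=1: (−1)^5·1904.9409/(240)·0.8959^2·0.4443^6 = -0.048980
d^4_{1,-3}(0.9207) = +0.331976 -0.048980 = +0.282996
|D^4_{1,-3}|² = |d^4_{1,-3}(β)|² = (+0.282996)² = 0.080087 (the z-rotation phases have unit modulus)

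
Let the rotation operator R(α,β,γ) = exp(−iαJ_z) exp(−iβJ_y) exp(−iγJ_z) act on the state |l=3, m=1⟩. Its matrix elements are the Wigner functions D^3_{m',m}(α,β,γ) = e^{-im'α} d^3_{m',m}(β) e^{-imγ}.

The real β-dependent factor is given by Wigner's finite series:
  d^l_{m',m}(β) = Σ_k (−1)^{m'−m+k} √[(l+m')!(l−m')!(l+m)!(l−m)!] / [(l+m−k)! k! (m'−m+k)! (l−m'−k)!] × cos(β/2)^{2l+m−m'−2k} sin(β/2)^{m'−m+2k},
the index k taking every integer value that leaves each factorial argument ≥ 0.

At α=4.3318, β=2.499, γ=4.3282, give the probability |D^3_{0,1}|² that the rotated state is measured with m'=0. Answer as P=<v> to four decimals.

D^3_{0,1}(4.3318,2.499,4.3282) = e^{-i·0·4.3318}·d^3_{0,1}(2.499)·e^{-i·1·4.3282}. Compute d first:
c=cos(2.499/2)=0.315797, s=sin(2.499/2)=0.948827; N=√[6·6·24·2]=41.569219
k: max(0,(1)−(0))=1 … min(3+(1),3−(0))=3
  k=1: (−1)^0·41.5692/(12)·0.3158^5·0.9488^1 = +0.010323
  k=2: (−1)^1·41.5692/(4)·0.3158^3·0.9488^3 = -0.279573
  k=3: (−1)^2·41.5692/(12)·0.3158^1·0.9488^5 = +0.841266
d^3_{0,1}(2.499) = +0.010323 -0.279573 +0.841266 = +0.572015
|D^3_{0,1}|² = |d^3_{0,1}(β)|² = (+0.572015)² = 0.327202 (the z-rotation phases have unit modulus)

P=0.3272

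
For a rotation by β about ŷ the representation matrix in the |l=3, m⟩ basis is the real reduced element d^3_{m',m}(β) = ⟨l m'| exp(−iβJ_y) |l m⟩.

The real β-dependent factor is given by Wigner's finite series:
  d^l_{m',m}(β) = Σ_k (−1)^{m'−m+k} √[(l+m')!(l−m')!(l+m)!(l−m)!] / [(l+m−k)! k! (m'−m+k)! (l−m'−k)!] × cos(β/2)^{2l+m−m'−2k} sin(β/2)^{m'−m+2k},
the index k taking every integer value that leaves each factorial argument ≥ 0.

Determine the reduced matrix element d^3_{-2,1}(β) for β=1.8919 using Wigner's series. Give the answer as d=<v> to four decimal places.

d=0.0262

d^3_{-2,1}(β=1.8919) via Wigner's sum:
Half-angle: c=0.584973, s=0.811053. N=√(1·120·24·2)=75.894664
k: max(0,(1)−(-2))=3 … min(3+(1),3−(-2))=4
  k=3: (−1)^0·75.8947/(12)·0.5850^3·0.8111^3 = +0.675436
  k=4: (−1)^1·75.8947/(24)·0.5850^1·0.8111^5 = -0.649205
d^3_{-2,1}(1.8919) = +0.675436 -0.649205 = +0.026231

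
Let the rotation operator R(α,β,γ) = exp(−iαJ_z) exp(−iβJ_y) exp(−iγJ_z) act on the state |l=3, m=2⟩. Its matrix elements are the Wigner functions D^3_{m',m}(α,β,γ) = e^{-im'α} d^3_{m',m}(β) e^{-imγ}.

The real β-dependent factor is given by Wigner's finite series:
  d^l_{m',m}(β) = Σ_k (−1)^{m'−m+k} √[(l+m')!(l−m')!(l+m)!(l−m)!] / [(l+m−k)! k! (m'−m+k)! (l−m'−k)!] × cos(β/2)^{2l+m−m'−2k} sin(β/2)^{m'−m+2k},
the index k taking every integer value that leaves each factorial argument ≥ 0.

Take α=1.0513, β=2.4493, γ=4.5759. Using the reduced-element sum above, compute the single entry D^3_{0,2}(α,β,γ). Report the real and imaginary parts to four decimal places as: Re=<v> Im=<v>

Re=0.4136 Im=0.1158

First d^3_{0,2}(β=2.4493), then the phase factors e^{-i(0)α} and e^{-i(2)γ}:
With c≡cos(β/2)=0.339275 and s≡sin(β/2)=0.940687, N=[6·6·120·1]^{1/2}=65.726707
k∈{2,3} keeps every argument non-negative
  k=2: (−1)^0·65.7267/(12)·0.3393^4·0.9407^2 = +0.064218
  k=3: (−1)^1·65.7267/(12)·0.3393^2·0.9407^4 = -0.493680
d^3_{0,2}(2.4493) = +0.064218 -0.493680 = -0.429462
Phases: e^{-i·(0)·1.0513}=+1.000000+0.000000i, e^{-i·(2)·4.5759}=-0.962972-0.269600i ⇒ D=+0.413560+0.115783i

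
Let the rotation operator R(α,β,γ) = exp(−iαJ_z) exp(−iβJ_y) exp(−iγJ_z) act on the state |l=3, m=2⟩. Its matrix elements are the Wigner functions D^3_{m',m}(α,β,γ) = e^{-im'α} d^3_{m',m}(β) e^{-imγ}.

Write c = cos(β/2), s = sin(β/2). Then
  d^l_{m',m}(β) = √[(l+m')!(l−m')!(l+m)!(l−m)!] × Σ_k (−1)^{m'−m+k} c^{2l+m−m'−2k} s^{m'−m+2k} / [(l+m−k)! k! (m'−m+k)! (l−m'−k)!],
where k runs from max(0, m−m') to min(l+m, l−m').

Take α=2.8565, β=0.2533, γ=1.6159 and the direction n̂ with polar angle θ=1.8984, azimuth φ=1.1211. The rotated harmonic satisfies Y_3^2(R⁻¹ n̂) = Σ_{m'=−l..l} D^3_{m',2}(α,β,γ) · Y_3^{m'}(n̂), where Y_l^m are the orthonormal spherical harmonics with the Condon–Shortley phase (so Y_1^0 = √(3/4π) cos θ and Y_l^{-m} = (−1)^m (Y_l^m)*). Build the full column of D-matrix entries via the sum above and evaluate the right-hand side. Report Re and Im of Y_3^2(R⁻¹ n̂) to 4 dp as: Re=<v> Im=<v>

Re=-0.3052 Im=0.0743

Need the full column D^3_{m',2} for m'=−3..3 at α=2.8565, β=0.2533, γ=1.6159.
cos(β/2)=0.991991, sin(β/2)=0.126312
d^3_{-3,2}: single k=5 term ⇒ +0.000078;  D = +0.000046-0.000063i
d^3_{-2,2}: k∈[4..5] ⇒ +0.001252 -0.000004 = +0.001248;  D = -0.000986+0.000766i
d^3_{-1,2}: k∈[3..4] ⇒ +0.012442 -0.000101 = +0.012341;  D = +0.011482-0.004524i
d^3_{0,2}: k∈[2..3] ⇒ +0.084621 -0.001372 = +0.083249;  D = -0.082910+0.007499i
d^3_{1,2}: k∈[1..2] ⇒ +0.383691 -0.012442 = +0.371249;  D = +0.364221+0.071894i
d^3_{2,2}: k∈[0..1] ⇒ +0.952896 -0.077248 = +0.875648;  D = -0.776704-0.404339i
d^3_{3,2}: single k=0 term ⇒ -0.297206;  D = -0.214384-0.205841i
Y_3^{m'}(θ=1.8984,φ=1.1211) and Σ D·Y over m':
  (+0.0000-0.0001i)·(-0.3455+0.0779i)  (-0.0010+0.0008i)·(+0.1834+0.2308i)  (+0.0115-0.0045i)·(-0.0642+0.1329i)  (-0.0829+0.0075i)·(+0.2981+0.0000i)  (+0.3642+0.0719i)·(+0.0642+0.1329i)  (-0.7767-0.4043i)·(+0.1834-0.2308i)  (-0.2144-0.2058i)·(+0.3455+0.0779i)
Y_3^2(R⁻¹ n̂) = -0.305207+0.074327i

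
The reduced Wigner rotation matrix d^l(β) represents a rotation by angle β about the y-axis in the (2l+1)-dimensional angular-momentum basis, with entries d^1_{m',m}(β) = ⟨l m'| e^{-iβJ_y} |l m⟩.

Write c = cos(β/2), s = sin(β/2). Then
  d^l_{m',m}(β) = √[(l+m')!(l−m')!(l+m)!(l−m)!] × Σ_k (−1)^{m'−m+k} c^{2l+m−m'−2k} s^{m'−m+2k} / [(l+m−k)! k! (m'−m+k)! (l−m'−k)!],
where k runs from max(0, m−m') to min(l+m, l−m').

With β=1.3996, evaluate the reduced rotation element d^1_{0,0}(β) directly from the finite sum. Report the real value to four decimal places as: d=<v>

d=0.1704

d^1_{0,0}(β=1.3996) via Wigner's sum:
c=cos(1.3996/2)=0.764971, s=sin(1.3996/2)=0.644065; N=√[1·1·1·1]=1.000000
k∈{0,1} keeps every argument non-negative
  k=0: (−1)^0·1.0000/(1)·0.7650^2·0.6441^0 = +0.585181
  k=1: (−1)^1·1.0000/(1)·0.7650^0·0.6441^2 = -0.414819
d^1_{0,0}(1.3996) = +0.585181 -0.414819 = +0.170361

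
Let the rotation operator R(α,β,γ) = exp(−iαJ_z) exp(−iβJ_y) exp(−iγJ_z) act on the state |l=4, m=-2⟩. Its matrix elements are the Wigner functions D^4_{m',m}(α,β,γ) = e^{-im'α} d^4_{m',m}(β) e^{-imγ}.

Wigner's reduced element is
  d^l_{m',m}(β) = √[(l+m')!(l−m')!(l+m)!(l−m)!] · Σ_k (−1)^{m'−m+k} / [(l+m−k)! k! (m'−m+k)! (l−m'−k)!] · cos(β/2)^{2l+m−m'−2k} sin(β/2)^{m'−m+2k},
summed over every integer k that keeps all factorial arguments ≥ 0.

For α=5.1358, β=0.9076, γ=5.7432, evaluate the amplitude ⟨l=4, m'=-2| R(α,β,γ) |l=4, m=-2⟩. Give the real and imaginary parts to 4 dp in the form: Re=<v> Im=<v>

Split into d^4_{-2,-2}(β=0.9076) × two z-phases.
With c≡cos(β/2)=0.898788 and s≡sin(β/2)=0.438384, N=[2·720·2·720]^{1/2}=1440.000000
k: max(0,(-2)−(-2))=0 … min(4+(-2),4−(-2))=2
  k=0: (−1)^0·1440.0000/(1440)·0.8988^8·0.4384^0 = +0.425850
  k=1: (−1)^1·1440.0000/(120)·0.8988^6·0.4384^2 = -1.215720
  k=2: (−1)^2·1440.0000/(96)·0.8988^4·0.4384^4 = +0.361525
d^4_{-2,-2}(0.9076) = +0.425850 -1.215720 +0.361525 = -0.428344
D = (-0.662367-0.749179i)·(-0.428344)·(+0.471354-0.881944i) = +0.416755-0.098966i

Re=0.4168 Im=-0.0990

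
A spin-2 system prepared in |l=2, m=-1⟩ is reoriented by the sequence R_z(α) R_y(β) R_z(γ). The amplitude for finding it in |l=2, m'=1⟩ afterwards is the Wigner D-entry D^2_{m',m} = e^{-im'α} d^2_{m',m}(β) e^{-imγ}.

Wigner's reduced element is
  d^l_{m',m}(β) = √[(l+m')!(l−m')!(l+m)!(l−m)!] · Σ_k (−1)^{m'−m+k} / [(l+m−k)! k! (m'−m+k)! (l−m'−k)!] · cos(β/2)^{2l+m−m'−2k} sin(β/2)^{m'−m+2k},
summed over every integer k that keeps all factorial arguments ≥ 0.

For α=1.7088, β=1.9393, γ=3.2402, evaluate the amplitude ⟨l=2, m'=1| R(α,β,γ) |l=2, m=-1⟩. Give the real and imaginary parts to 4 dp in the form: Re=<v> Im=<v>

Re=0.0075 Im=0.1900

First d^2_{1,-1}(β=1.9393), then the phase factors e^{-i(1)α} and e^{-i(-1)γ}:
c=cos(1.9393/2)=0.565588, s=sin(1.9393/2)=0.824688; N=√[6·1·1·6]=6.000000
k: max(0,(-1)−(1))=0 … min(2+(-1),2−(1))=1
  k=0: (−1)^2·6.0000/(2)·0.5656^2·0.8247^2 = +0.652681
  k=1: (−1)^3·6.0000/(6)·0.5656^0·0.8247^4 = -0.462550
d^2_{1,-1}(1.9393) = +0.652681 -0.462550 = +0.190132
Attach z-rotation phases: D = e^{-i(1)(1.7088)}·(+0.190132)·e^{-i(-1)(3.2402)} = +0.007489+0.189984i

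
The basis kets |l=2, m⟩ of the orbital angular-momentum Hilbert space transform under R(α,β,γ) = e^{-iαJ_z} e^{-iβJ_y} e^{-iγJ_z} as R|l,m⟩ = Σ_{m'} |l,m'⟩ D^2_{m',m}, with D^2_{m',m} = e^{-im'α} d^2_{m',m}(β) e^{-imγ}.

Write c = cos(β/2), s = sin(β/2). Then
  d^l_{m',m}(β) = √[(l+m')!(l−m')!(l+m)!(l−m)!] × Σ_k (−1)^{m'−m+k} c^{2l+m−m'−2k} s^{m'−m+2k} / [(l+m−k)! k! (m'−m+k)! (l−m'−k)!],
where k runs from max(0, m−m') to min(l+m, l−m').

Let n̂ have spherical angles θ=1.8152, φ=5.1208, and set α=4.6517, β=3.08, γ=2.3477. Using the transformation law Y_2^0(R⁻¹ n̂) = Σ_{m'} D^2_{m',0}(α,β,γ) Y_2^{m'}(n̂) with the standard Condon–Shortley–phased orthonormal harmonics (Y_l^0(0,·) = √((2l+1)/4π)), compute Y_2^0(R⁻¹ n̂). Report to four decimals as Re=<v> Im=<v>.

Re=-0.2332 Im=0.0000

Need the full column D^2_{m',0} for m'=−2..2 at α=4.6517, β=3.08, γ=2.3477.
cos(β/2)=0.030791, sin(β/2)=0.999526
d^2_{-2,0}: single k=2 term ⇒ +0.002320;  D = -0.002303+0.000281i
d^2_{-1,0}: k∈[1..2] ⇒ +0.000071 -0.075316 = -0.075245;  D = +0.004564+0.075106i
d^2_{0,0}: k∈[0..2] ⇒ +0.000001 -0.003789 +0.998105 = +0.994317;  D = +0.994317+0.000000i
d^2_{1,0}: k∈[0..1] ⇒ -0.000071 +0.075316 = +0.075245;  D = -0.004564+0.075106i
d^2_{2,0}: single k=0 term ⇒ +0.002320;  D = -0.002303-0.000281i
Y_2^{m'}(θ=1.8152,φ=5.1208) and Σ D·Y over m':
  (-0.0023+0.0003i)·(-0.2489+0.2651i)  (+0.0046+0.0751i)·(-0.0720-0.1665i)  (+0.9943+0.0000i)·(-0.2600+0.0000i)  (-0.0046+0.0751i)·(+0.0720-0.1665i)  (-0.0023-0.0003i)·(-0.2489-0.2651i)
Y_2^0(R⁻¹ n̂) = -0.233167+0.000000i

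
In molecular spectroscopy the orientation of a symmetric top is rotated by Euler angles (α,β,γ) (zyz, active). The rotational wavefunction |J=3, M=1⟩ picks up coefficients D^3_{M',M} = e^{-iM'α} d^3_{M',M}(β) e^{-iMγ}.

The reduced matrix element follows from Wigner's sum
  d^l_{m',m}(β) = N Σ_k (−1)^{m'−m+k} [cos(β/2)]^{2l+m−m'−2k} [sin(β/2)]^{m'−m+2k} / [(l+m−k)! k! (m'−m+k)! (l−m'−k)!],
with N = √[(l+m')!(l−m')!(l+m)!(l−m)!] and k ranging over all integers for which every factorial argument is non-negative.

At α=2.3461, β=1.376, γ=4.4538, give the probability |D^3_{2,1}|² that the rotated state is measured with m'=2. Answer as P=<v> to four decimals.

D^3_{2,1}(2.3461,1.376,4.4538) = e^{-i·2·2.3461}·d^3_{2,1}(1.376)·e^{-i·1·4.4538}. Compute d first:
With c≡cos(β/2)=0.772518 and s≡sin(β/2)=0.634993, N=[120·1·24·2]^{1/2}=75.894664
k: max(0,(1)−(2))=0 … min(3+(1),3−(2))=1
  k=0: (−1)^1·75.8947/(24)·0.7725^5·0.6350^1 = -0.552473
  k=1: (−1)^2·75.8947/(12)·0.7725^3·0.6350^3 = +0.746557
d^3_{2,1}(1.376) = -0.552473 +0.746557 = +0.194084
|D^3_{2,1}|² = |d^3_{2,1}(β)|² = (+0.194084)² = 0.037668 (the z-rotation phases have unit modulus)

P=0.0377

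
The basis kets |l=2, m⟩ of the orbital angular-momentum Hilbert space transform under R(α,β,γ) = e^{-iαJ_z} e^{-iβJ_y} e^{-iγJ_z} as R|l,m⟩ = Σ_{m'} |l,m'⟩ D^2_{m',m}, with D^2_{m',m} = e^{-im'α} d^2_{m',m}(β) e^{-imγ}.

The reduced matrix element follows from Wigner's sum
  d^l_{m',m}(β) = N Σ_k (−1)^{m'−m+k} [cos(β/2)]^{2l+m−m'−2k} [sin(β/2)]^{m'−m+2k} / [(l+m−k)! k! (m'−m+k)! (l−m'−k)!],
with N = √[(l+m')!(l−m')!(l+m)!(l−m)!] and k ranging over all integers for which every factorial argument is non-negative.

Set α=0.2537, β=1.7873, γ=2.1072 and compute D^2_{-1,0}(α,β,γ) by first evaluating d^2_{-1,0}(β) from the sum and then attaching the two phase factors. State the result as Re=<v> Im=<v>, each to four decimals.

Re=-0.2487 Im=-0.0645

First d^2_{-1,0}(β=1.7873), then the phase factors e^{-i(-1)α} and e^{-i(0)γ}:
With c≡cos(β/2)=0.626572 and s≡sin(β/2)=0.779364, N=[1·6·2·2]^{1/2}=4.898979
k∈{1,2} keeps every argument non-negative
  k=1: (−1)^0·4.8990/(2)·0.6266^3·0.7794^1 = +0.469600
  k=2: (−1)^1·4.8990/(2)·0.6266^1·0.7794^3 = -0.726553
d^2_{-1,0}(1.7873) = +0.469600 -0.726553 = -0.256953
D = (+0.967990+0.250987i)·(-0.256953)·(+1.000000+0.000000i) = -0.248728-0.064492i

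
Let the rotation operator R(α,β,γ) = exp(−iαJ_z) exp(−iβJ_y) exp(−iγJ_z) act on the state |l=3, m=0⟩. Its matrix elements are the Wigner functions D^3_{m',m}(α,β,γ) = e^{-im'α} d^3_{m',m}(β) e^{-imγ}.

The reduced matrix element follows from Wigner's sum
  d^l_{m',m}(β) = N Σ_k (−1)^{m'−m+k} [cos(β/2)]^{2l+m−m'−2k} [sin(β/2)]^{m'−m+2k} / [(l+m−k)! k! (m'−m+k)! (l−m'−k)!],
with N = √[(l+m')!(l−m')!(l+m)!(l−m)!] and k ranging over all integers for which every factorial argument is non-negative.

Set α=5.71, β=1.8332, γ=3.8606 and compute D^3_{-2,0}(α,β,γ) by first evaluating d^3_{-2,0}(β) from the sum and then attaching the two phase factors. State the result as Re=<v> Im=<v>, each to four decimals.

Re=-0.1364 Im=0.3019

Split into d^3_{-2,0}(β=1.8332) × two z-phases.
c=cos(1.8332/2)=0.608522, s=sin(1.8332/2)=0.793537; N=√[1·120·6·6]=65.726707
k: max(0,(0)−(-2))=2 … min(3+(0),3−(-2))=3
  k=2: (−1)^0·65.7267/(12)·0.6085^4·0.7935^2 = +0.472933
  k=3: (−1)^1·65.7267/(12)·0.6085^2·0.7935^4 = -0.804233
d^3_{-2,0}(1.8332) = +0.472933 -0.804233 = -0.331300
Phases: e^{-i·(-2)·5.71}=+0.411798-0.911275i, e^{-i·(0)·3.8606}=+1.000000+0.000000i ⇒ D=-0.136429+0.301906i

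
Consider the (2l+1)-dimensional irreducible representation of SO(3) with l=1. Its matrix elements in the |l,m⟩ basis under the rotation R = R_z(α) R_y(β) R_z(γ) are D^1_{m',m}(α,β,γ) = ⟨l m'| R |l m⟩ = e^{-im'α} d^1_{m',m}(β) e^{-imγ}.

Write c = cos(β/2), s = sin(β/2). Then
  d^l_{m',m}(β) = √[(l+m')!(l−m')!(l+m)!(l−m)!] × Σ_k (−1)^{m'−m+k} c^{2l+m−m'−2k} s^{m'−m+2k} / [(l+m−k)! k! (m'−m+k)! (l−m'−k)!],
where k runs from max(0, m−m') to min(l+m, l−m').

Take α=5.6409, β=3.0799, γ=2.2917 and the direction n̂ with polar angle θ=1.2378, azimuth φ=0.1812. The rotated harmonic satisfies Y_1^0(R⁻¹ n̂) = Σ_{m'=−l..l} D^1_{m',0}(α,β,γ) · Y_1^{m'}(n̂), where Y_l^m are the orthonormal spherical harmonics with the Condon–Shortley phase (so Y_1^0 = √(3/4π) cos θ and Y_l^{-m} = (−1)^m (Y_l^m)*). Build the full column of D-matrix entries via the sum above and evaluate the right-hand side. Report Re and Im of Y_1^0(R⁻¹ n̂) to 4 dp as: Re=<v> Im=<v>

Need the full column D^1_{m',0} for m'=−1..1 at α=5.6409, β=3.0799, γ=2.2917.
cos(β/2)=0.030841, sin(β/2)=0.999524
d^1_{-1,0}: single k=1 term ⇒ +0.043596;  D = +0.034908-0.026115i
d^1_{0,0}: k∈[0..1] ⇒ +0.000951 -0.999049 = -0.998098;  D = -0.998098+0.000000i
d^1_{1,0}: single k=0 term ⇒ -0.043596;  D = -0.034908-0.026115i
Y_1^{m'}(θ=1.2378,φ=0.1812) and Σ D·Y over m':
  (+0.0349-0.0261i)·(+0.3212-0.0588i)  (-0.9981+0.0000i)·(+0.1597+0.0000i)  (-0.0349-0.0261i)·(-0.3212-0.0588i)
Y_1^0(R⁻¹ n̂) = -0.140059+0.000000i

Re=-0.1401 Im=0.0000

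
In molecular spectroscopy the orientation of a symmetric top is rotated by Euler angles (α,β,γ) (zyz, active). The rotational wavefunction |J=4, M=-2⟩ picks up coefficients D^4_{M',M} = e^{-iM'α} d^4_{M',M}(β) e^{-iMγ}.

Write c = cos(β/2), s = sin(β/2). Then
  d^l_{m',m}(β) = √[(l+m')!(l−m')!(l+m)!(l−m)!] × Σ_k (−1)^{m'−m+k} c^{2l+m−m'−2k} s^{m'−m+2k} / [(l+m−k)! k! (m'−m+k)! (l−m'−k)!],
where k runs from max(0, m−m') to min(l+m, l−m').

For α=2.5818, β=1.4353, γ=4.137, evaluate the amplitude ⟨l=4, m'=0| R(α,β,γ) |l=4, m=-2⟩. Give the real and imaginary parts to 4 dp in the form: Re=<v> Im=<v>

First d^4_{0,-2}(β=1.4353), then the phase factors e^{-i(0)α} and e^{-i(-2)γ}:
c=cos(1.4353/2)=0.753353, s=sin(1.4353/2)=0.657616; N=√[24·24·2·720]=910.735966
Admissible k: 0..2 (factorial args all ≥0)
  k=0: (−1)^2·910.7360/(96)·0.7534^6·0.6576^2 = +0.749994
  k=1: (−1)^3·910.7360/(36)·0.7534^4·0.6576^4 = -1.523963
  k=2: (−1)^4·910.7360/(96)·0.7534^2·0.6576^6 = +0.435465
d^4_{0,-2}(1.4353) = +0.749994 -1.523963 +0.435465 = -0.338503
Phases: e^{-i·(0)·2.5818}=+1.000000+0.000000i, e^{-i·(-2)·4.137}=-0.407777+0.913081i ⇒ D=+0.138034-0.309081i

Re=0.1380 Im=-0.3091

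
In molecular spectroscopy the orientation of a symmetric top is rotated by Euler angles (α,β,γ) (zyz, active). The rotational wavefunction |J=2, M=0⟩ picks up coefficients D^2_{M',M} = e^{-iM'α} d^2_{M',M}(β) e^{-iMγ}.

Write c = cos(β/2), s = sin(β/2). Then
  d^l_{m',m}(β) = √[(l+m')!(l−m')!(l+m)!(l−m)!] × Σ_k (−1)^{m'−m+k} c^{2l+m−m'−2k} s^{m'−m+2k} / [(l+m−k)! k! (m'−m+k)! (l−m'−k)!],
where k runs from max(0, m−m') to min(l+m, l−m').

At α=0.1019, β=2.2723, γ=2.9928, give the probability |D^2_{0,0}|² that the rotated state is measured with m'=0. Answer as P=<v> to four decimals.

Split into d^2_{0,0}(β=2.2723) × two z-phases.
Half-angle: c=0.421090, s=0.907019. N=√(2·2·2·2)=4.000000
k∈{0,1,2} keeps every argument non-negative
  k=0: (−1)^0·4.0000/(4)·0.4211^4·0.9070^0 = +0.031441
  k=1: (−1)^1·4.0000/(1)·0.4211^2·0.9070^2 = -0.583501
  k=2: (−1)^2·4.0000/(4)·0.4211^0·0.9070^4 = +0.676808
d^2_{0,0}(2.2723) = +0.031441 -0.583501 +0.676808 = +0.124748
|D^2_{0,0}|² = |d^2_{0,0}(β)|² = (+0.124748)² = 0.015562 (the z-rotation phases have unit modulus)

P=0.0156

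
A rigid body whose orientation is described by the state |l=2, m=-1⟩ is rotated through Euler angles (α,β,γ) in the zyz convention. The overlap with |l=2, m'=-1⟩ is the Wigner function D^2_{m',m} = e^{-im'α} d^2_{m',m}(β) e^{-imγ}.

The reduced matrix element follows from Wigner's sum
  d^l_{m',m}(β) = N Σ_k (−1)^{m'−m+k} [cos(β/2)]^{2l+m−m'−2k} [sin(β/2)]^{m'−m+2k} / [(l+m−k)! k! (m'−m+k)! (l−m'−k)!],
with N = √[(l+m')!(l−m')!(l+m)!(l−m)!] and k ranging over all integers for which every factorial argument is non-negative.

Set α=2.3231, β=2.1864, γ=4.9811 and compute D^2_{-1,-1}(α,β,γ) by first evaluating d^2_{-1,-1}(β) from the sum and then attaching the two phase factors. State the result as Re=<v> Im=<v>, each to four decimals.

Re=-0.2379 Im=-0.3882

Split into d^2_{-1,-1}(β=2.1864) × two z-phases.
Half-angle: c=0.459646, s=0.888102. N=√(1·6·1·6)=6.000000
Admissible k: 0..1 (factorial args all ≥0)
  k=0: (−1)^0·6.0000/(6)·0.4596^4·0.8881^0 = +0.044637
  k=1: (−1)^1·6.0000/(2)·0.4596^2·0.8881^2 = -0.499912
d^2_{-1,-1}(2.1864) = +0.044637 -0.499912 = -0.455276
Attach z-rotation phases: D = e^{-i(-1)(2.3231)}·(-0.455276)·e^{-i(-1)(4.9811)} = -0.237882-0.388186i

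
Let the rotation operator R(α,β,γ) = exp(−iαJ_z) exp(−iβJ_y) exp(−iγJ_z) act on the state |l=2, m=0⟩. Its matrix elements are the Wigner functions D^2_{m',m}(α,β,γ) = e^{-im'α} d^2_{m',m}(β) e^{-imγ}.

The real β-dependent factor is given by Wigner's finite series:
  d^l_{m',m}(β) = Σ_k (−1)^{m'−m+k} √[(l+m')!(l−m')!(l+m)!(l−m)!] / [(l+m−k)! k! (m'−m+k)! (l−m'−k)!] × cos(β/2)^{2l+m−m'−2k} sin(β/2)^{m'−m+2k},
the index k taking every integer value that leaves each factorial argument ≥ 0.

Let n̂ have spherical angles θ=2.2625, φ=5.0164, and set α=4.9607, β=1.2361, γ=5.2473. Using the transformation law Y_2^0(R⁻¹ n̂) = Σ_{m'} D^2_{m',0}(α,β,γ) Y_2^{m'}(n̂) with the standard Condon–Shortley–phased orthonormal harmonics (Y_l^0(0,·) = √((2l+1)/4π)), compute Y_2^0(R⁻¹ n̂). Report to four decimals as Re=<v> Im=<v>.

Re=-0.0627 Im=0.0000

Need the full column D^2_{m',0} for m'=−2..2 at α=4.9607, β=1.2361, γ=5.2473.
cos(β/2)=0.815010, sin(β/2)=0.579447
d^2_{-2,0}: single k=2 term ⇒ +0.546297;  D = -0.480303-0.260288i
d^2_{-1,0}: k∈[1..2] ⇒ +0.768384 -0.388400 = +0.379983;  D = +0.093387-0.368329i
d^2_{0,0}: k∈[0..2] ⇒ +0.441216 -0.892099 +0.112734 = -0.338149;  D = -0.338149+0.000000i
d^2_{1,0}: k∈[0..1] ⇒ -0.768384 +0.388400 = -0.379983;  D = -0.093387-0.368329i
d^2_{2,0}: single k=0 term ⇒ +0.546297;  D = -0.480303+0.260288i
Y_2^{m'}(θ=2.2625,φ=5.0164) and Σ D·Y over m':
  (-0.4803-0.2603i)·(-0.1881+0.1309i)  (+0.0934-0.3683i)·(-0.1136-0.3621i)  (-0.3381+0.0000i)·(+0.0696+0.0000i)  (-0.0934-0.3683i)·(+0.1136-0.3621i)  (-0.4803+0.2603i)·(-0.1881-0.1309i)
Y_2^0(R⁻¹ n̂) = -0.062711+0.000000i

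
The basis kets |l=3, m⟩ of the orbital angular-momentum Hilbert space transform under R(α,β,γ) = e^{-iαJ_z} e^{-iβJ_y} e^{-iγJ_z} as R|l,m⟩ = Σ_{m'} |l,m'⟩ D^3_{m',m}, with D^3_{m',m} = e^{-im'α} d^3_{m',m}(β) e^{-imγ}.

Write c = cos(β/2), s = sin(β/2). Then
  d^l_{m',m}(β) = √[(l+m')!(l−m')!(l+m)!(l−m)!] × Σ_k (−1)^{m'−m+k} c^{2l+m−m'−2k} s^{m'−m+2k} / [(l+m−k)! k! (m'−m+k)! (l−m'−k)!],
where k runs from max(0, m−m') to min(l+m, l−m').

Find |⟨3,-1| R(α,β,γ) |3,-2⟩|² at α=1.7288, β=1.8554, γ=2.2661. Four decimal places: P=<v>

P=0.2527

First d^3_{-1,-2}(β=1.8554), then the phase factors e^{-i(-1)α} and e^{-i(-2)γ}:
With c≡cos(β/2)=0.599676 and s≡sin(β/2)=0.800243, N=[2·24·1·120]^{1/2}=75.894664
The bounds max(0,m−m')=0 and min(l+m,l−m')=1 give 2 terms
  k=0: (−1)^1·75.8947/(24)·0.5997^5·0.8002^1 = -0.196248
  k=1: (−1)^2·75.8947/(12)·0.5997^3·0.8002^3 = +0.698949
d^3_{-1,-2}(1.8554) = -0.196248 +0.698949 = +0.502701
|D^3_{-1,-2}|² = |d^3_{-1,-2}(β)|² = (+0.502701)² = 0.252708 (the z-rotation phases have unit modulus)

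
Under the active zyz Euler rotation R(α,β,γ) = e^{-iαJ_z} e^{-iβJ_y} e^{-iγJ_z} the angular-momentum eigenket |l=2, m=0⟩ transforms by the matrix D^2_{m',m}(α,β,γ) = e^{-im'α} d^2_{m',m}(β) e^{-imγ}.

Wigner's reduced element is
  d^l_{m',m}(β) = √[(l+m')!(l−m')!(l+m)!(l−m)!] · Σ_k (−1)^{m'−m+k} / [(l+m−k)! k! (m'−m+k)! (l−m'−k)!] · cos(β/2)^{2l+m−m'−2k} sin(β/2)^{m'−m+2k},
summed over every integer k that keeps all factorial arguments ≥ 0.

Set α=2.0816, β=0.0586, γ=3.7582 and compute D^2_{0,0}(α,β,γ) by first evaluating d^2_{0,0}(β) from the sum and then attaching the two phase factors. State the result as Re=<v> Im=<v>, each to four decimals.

Re=0.9949 Im=0.0000

First d^2_{0,0}(β=0.0586), then the phase factors e^{-i(0)α} and e^{-i(0)γ}:
With c≡cos(β/2)=0.999571 and s≡sin(β/2)=0.029296, N=[2·2·2·2]^{1/2}=4.000000
The bounds max(0,m−m')=0 and min(l+m,l−m')=2 give 3 terms
  k=0: (−1)^0·4.0000/(4)·0.9996^4·0.0293^0 = +0.998284
  k=1: (−1)^1·4.0000/(1)·0.9996^2·0.0293^2 = -0.003430
  k=2: (−1)^2·4.0000/(4)·0.9996^0·0.0293^4 = +0.000001
d^2_{0,0}(0.0586) = +0.998284 -0.003430 +0.000001 = +0.994855
Attach z-rotation phases: D = e^{-i(0)(2.0816)}·(+0.994855)·e^{-i(0)(3.7582)} = +0.994855+0.000000i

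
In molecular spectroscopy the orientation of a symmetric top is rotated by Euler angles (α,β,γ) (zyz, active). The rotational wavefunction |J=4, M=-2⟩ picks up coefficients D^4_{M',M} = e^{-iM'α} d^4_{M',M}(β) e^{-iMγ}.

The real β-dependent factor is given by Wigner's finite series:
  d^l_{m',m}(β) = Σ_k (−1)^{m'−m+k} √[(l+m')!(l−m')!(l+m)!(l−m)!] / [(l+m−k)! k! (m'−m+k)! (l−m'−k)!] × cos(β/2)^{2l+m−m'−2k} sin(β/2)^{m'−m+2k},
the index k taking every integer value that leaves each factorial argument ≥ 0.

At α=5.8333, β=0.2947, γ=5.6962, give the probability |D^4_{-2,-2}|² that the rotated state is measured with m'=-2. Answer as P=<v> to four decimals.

D^4_{-2,-2}(5.8333,0.2947,5.6962) = e^{-i·-2·5.8333}·d^4_{-2,-2}(0.2947)·e^{-i·-2·5.6962}. Compute d first:
c=cos(0.2947/2)=0.989164, s=sin(0.2947/2)=0.146817; N=√[2·720·2·720]=1440.000000
k∈{0,1,2} keeps every argument non-negative
  k=0: (−1)^0·1440.0000/(1440)·0.9892^8·0.1468^0 = +0.916527
  k=1: (−1)^1·1440.0000/(120)·0.9892^6·0.1468^2 = -0.242295
  k=2: (−1)^2·1440.0000/(96)·0.9892^4·0.1468^4 = +0.006672
d^4_{-2,-2}(0.2947) = +0.916527 -0.242295 +0.006672 = +0.680904
|D^4_{-2,-2}|² = |d^4_{-2,-2}(β)|² = (+0.680904)² = 0.463630 (the z-rotation phases have unit modulus)

P=0.4636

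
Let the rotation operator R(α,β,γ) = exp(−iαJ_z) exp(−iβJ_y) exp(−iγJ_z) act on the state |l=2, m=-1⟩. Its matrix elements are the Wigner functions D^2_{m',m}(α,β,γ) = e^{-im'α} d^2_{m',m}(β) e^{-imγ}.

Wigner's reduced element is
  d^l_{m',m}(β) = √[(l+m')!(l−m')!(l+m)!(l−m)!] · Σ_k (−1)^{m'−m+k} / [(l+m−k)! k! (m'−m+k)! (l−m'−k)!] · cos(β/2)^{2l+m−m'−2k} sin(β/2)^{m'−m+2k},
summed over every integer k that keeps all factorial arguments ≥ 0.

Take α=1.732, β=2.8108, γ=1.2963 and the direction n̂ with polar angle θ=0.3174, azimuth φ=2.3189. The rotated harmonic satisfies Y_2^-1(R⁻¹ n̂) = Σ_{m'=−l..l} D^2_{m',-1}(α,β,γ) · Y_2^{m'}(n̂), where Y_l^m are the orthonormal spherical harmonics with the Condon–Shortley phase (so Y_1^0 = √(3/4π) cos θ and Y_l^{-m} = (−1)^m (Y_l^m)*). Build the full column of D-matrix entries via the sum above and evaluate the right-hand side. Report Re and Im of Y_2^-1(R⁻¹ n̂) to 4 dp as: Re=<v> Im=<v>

Re=-0.0101 Im=0.3651

Need the full column D^2_{m',-1} for m'=−2..2 at α=1.732, β=2.8108, γ=1.2963.
cos(β/2)=0.164643, sin(β/2)=0.986353
d^2_{-2,-1}: single k=1 term ⇒ +0.008804;  D = +0.000422-0.008794i
d^2_{-1,-1}: k∈[0..1] ⇒ +0.000735 -0.079118 = -0.078383;  D = +0.077880-0.008861i
d^2_{0,-1}: k∈[0..1] ⇒ -0.010783 +0.387005 = +0.376222;  D = +0.101980+0.362137i
d^2_{1,-1}: k∈[0..1] ⇒ +0.079118 -0.946520 = -0.867402;  D = -0.786365+0.366083i
d^2_{2,-1}: single k=0 term ⇒ -0.315989;  D = +0.177612+0.261348i
Y_2^{m'}(θ=0.3174,φ=2.3189) and Σ D·Y over m':
  (+0.0004-0.0088i)·(-0.0028+0.0375i)  (+0.0779-0.0089i)·(-0.1558-0.1679i)  (+0.1020+0.3621i)·(+0.5386+0.0000i)  (-0.7864+0.3661i)·(+0.1558-0.1679i)  (+0.1776+0.2613i)·(-0.0028-0.0375i)
Y_2^-1(R⁻¹ n̂) = -0.010126+0.365079i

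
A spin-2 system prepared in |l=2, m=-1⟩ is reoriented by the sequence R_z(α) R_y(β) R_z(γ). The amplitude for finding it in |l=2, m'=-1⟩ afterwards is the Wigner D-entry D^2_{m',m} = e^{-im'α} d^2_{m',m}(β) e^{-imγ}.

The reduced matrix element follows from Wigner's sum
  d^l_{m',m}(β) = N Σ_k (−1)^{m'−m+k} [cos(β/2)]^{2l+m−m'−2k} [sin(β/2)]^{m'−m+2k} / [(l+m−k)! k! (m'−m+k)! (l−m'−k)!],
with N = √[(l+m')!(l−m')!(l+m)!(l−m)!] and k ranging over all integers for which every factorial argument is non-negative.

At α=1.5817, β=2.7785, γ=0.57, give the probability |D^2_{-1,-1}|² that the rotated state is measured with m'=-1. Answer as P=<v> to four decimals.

P=0.0088

Split into d^2_{-1,-1}(β=2.7785) × two z-phases.
With c≡cos(β/2)=0.180551 and s≡sin(β/2)=0.983566, N=[1·6·1·6]^{1/2}=6.000000
The bounds max(0,m−m')=0 and min(l+m,l−m')=1 give 2 terms
  k=0: (−1)^0·6.0000/(6)·0.1806^4·0.9836^0 = +0.001063
  k=1: (−1)^1·6.0000/(2)·0.1806^2·0.9836^2 = -0.094608
d^2_{-1,-1}(2.7785) = +0.001063 -0.094608 = -0.093545
|D^2_{-1,-1}|² = |d^2_{-1,-1}(β)|² = (-0.093545)² = 0.008751 (the z-rotation phases have unit modulus)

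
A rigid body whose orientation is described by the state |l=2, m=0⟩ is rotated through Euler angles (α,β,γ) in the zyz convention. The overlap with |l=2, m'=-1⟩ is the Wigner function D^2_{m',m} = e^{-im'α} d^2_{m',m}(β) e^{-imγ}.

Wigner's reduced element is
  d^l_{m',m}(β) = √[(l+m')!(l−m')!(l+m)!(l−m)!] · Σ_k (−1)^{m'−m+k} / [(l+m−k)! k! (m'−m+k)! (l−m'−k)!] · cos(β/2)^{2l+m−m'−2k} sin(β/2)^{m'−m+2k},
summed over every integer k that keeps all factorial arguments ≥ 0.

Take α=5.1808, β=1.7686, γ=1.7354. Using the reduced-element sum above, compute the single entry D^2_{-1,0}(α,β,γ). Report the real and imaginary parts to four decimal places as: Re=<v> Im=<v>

Split into d^2_{-1,0}(β=1.7686) × two z-phases.
Half-angle: c=0.633831, s=0.773471. N=√(1·6·2·2)=4.898979
Admissible k: 1..2 (factorial args all ≥0)
  k=1: (−1)^0·4.8990/(2)·0.6338^3·0.7735^1 = +0.482437
  k=2: (−1)^1·4.8990/(2)·0.6338^1·0.7735^3 = -0.718426
d^2_{-1,0}(1.7686) = +0.482437 -0.718426 = -0.235989
Attach z-rotation phases: D = e^{-i(-1)(5.1808)}·(-0.235989)·e^{-i(0)(1.7354)} = -0.106542+0.210570i

Re=-0.1065 Im=0.2106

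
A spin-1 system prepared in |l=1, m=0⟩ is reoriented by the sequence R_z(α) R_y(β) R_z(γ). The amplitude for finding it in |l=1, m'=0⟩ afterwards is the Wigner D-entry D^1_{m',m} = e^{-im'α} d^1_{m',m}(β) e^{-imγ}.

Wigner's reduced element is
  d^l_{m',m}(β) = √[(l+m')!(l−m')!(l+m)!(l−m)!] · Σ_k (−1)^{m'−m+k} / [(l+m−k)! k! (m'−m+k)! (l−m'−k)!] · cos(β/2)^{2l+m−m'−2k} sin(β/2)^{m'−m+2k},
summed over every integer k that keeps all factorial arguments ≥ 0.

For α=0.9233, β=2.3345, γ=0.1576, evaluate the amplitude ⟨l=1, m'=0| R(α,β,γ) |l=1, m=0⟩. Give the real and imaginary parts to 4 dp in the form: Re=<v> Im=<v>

Re=-0.6916 Im=0.0000

Split into d^1_{0,0}(β=2.3345) × two z-phases.
With c≡cos(β/2)=0.392682 and s≡sin(β/2)=0.919674, N=[1·1·1·1]^{1/2}=1.000000
k∈{0,1} keeps every argument non-negative
  k=0: (−1)^0·1.0000/(1)·0.3927^2·0.9197^0 = +0.154199
  k=1: (−1)^1·1.0000/(1)·0.3927^0·0.9197^2 = -0.845801
d^1_{0,0}(2.3345) = +0.154199 -0.845801 = -0.691601
Attach z-rotation phases: D = e^{-i(0)(0.9233)}·(-0.691601)·e^{-i(0)(0.1576)} = -0.691601+0.000000i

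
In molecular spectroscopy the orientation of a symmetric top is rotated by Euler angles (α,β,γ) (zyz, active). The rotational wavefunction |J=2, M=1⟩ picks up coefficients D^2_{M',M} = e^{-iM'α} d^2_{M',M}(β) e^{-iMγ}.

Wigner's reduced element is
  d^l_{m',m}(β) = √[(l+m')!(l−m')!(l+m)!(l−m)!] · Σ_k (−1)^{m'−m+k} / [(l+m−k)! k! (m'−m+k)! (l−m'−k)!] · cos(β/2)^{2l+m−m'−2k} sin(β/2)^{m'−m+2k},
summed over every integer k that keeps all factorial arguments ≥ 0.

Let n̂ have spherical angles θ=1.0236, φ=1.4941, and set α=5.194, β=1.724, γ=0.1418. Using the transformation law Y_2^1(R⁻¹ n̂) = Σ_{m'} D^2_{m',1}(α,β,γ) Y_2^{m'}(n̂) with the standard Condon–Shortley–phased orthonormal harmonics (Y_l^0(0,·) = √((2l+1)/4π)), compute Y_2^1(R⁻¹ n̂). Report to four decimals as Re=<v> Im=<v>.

Need the full column D^2_{m',1} for m'=−2..2 at α=5.194, β=1.724, γ=0.1418.
cos(β/2)=0.650920, sin(β/2)=0.759146
d^2_{-2,1}: single k=3 term ⇒ +0.569552;  D = -0.387968-0.416978i
d^2_{-1,1}: k∈[2..3] ⇒ +0.732534 -0.332125 = +0.400409;  D = +0.133460-0.377513i
d^2_{0,1}: k∈[1..2] ⇒ +0.512843 -0.697556 = -0.184713;  D = -0.182859+0.026105i
d^2_{1,1}: k∈[0..1] ⇒ +0.179520 -0.732534 = -0.553014;  D = -0.322854-0.448988i
d^2_{2,1}: single k=0 term ⇒ -0.418735;  D = +0.188060-0.374129i
Y_2^{m'}(θ=1.0236,φ=1.4941) and Σ D·Y over m':
  (-0.3880-0.4170i)·(-0.2784-0.0430i)  (+0.1335-0.3775i)·(+0.0263-0.3423i)  (-0.1829+0.0261i)·(-0.0593+0.0000i)  (-0.3229-0.4490i)·(-0.0263-0.3423i)  (+0.1881-0.3741i)·(-0.2784+0.0430i)
Y_2^1(R⁻¹ n̂) = -0.206226+0.310191i

Re=-0.2062 Im=0.3102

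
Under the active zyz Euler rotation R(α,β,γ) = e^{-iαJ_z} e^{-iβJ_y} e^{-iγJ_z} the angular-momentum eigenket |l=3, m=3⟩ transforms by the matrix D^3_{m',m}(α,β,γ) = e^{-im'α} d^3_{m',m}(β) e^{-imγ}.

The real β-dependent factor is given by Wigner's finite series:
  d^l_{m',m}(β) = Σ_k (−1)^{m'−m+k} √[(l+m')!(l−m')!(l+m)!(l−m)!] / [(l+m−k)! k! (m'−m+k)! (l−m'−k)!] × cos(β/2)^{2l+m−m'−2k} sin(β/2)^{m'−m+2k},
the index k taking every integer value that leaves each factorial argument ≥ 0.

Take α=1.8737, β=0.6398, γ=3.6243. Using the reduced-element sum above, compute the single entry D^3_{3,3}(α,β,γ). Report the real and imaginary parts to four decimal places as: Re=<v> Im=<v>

Split into d^3_{3,3}(β=0.6398) × two z-phases.
c=cos(0.6398/2)=0.949267, s=sin(0.6398/2)=0.314472; N=√[720·1·720·1]=720.000000
The bounds max(0,m−m')=0 and min(l+m,l−m')=0 give 1 term
  k=0: (−1)^0·720.0000/(720)·0.9493^6·0.3145^0 = +0.731695
d^3_{3,3}(0.6398) = +0.731695
Attach z-rotation phases: D = e^{-i(3)(1.8737)}·(+0.731695)·e^{-i(3)(3.6243)} = -0.517056+0.517717i

Re=-0.5171 Im=0.5177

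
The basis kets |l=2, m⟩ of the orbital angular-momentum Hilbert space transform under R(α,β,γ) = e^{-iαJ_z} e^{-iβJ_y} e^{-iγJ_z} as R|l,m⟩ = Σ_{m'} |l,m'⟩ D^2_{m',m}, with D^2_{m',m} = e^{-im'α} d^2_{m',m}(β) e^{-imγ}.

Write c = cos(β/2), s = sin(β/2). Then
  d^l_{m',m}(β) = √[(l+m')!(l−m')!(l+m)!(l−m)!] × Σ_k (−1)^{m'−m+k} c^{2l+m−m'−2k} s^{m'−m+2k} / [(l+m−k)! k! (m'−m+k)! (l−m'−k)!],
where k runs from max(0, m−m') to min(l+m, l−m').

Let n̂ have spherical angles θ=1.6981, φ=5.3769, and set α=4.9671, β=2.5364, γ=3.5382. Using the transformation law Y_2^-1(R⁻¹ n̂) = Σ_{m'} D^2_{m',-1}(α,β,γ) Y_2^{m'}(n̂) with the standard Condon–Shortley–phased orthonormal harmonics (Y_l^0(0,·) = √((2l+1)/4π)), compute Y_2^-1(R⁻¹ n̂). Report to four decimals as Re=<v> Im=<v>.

Re=0.2262 Im=0.3006

Need the full column D^2_{m',-1} for m'=−2..2 at α=4.9671, β=2.5364, γ=3.5382.
cos(β/2)=0.298000, sin(β/2)=0.954566
d^2_{-2,-1}: single k=1 term ⇒ +0.050522;  D = +0.031166+0.039764i
d^2_{-1,-1}: k∈[0..1] ⇒ +0.007886 -0.242753 = -0.234867;  D = +0.142385-0.186786i
d^2_{0,-1}: k∈[0..1] ⇒ -0.061877 +0.634906 = +0.573029;  D = -0.528548-0.221356i
d^2_{1,-1}: k∈[0..1] ⇒ +0.242753 -0.830279 = -0.587526;  D = -0.083088+0.581621i
d^2_{2,-1}: single k=0 term ⇒ -0.518398;  D = -0.515103+0.058359i
Y_2^{m'}(θ=1.6981,φ=5.3769) and Σ D·Y over m':
  (+0.0312+0.0398i)·(-0.0910+0.3690i)  (+0.1424-0.1868i)·(-0.0600-0.0766i)  (-0.5285-0.2214i)·(-0.3001+0.0000i)  (-0.0831+0.5816i)·(+0.0600-0.0766i)  (-0.5151+0.0584i)·(-0.0910-0.3690i)
Y_2^-1(R⁻¹ n̂) = +0.226247+0.300639i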